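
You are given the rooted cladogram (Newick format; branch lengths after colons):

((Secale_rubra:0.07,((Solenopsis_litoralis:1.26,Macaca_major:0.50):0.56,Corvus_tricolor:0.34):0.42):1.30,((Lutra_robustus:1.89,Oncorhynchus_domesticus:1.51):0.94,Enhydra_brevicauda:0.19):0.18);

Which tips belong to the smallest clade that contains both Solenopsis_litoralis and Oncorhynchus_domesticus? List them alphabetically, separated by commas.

Tracing Solenopsis_litoralis: it sits inside (Solenopsis_litoralis,Macaca_major).
Tracing Oncorhynchus_domesticus: it sits inside (Lutra_robustus,Oncorhynchus_domesticus).
The smallest clade enclosing both is the whole tree (their MRCA is the root), so the answer is all 7 tips in alphabetical order.

Corvus_tricolor, Enhydra_brevicauda, Lutra_robustus, Macaca_major, Oncorhynchus_domesticus, Secale_rubra, Solenopsis_litoralis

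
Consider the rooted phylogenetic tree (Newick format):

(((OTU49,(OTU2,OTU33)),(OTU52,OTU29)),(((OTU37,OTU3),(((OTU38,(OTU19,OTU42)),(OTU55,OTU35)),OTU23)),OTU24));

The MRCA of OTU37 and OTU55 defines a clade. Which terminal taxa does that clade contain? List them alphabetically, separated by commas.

Tracing OTU37: it sits inside (OTU37,OTU3).
Tracing OTU55: it sits inside (OTU55,OTU35).
The smallest clade enclosing both is ((OTU37,OTU3),(((OTU38,(OTU19,OTU42)),(OTU55,OTU35)),OTU23)); the answer is its 8 terminal taxa in alphabetical order.

OTU19, OTU23, OTU3, OTU35, OTU37, OTU38, OTU42, OTU55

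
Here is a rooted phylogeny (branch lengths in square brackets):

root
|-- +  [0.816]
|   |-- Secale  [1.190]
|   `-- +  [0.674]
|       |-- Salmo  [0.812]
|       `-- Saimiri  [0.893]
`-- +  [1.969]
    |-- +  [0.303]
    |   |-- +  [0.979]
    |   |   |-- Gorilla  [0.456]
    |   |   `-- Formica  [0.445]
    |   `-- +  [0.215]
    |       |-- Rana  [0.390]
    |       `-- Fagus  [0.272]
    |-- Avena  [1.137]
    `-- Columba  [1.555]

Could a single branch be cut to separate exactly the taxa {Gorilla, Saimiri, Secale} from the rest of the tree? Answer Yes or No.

No

The MRCA of the listed taxa is the root, so the smallest clade containing them is the whole tree.
That clade also contains Avena, Columba, Fagus, Formica, Rana, Salmo, which are not in the proposed group, so the group is not monophyletic.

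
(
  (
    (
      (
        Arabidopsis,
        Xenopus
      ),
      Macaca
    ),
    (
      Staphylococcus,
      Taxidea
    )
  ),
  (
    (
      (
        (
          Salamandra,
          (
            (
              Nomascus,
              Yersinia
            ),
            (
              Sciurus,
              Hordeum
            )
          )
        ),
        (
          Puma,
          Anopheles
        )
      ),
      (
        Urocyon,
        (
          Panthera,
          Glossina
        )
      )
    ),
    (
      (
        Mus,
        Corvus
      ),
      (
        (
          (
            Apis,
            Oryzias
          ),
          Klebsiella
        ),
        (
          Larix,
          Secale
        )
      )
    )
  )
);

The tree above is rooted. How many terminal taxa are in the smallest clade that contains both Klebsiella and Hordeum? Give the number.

The MRCA of Klebsiella and Hordeum is the node subtending ((((Salamandra,((Nomascus,Yersinia),(Sciurus,Hordeum))),(Puma,Anopheles)),(Urocyon,(Panthera,Glossina))),((Mus,Corvus),(((Apis,Oryzias),Klebsiella),(Larix,Secale)))).
That clade contains 17 terminal taxa: Anopheles, Apis, Corvus, Glossina, Hordeum, Klebsiella, Larix, Mus, Nomascus, Oryzias, Panthera, Puma, Salamandra, Sciurus, Secale, Urocyon, Yersinia.

17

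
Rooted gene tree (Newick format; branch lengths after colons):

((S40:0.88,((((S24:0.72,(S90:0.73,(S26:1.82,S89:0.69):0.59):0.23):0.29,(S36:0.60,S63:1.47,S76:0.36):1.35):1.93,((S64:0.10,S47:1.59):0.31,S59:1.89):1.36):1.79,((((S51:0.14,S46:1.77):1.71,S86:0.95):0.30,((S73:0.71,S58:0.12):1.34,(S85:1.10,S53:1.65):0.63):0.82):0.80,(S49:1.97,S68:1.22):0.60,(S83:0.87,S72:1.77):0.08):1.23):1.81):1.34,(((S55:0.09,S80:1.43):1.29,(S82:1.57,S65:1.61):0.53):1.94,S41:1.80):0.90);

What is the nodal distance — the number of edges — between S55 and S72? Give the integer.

9

The MRCA of S55 and S72 is the root of the tree.
From S55 up to that node: 4 branches. From S72 up to the same node: 5 branches. Total: 4 + 5 = 9.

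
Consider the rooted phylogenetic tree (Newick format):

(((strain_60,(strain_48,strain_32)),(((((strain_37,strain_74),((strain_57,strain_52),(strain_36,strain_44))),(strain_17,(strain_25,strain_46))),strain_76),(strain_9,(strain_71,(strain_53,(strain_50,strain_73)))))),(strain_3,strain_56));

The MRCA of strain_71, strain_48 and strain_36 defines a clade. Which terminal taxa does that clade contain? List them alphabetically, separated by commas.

Tracing strain_71: it sits inside (strain_71,(strain_53,(strain_50,strain_73))).
Tracing strain_48: it sits inside (strain_48,strain_32).
Tracing strain_36: it sits inside (strain_36,strain_44).
The smallest clade enclosing all 3 is ((strain_60,(strain_48,strain_32)),(((((strain_37,strain_74),((strain_57,strain_52),(strain_36,strain_44))),(strain_17,(strain_25,strain_46))),strain_76),(strain_9,(strain_71,(strain_53,(strain_50,strain_73)))))); the answer is its 18 terminal taxa in alphabetical order.

strain_17, strain_25, strain_32, strain_36, strain_37, strain_44, strain_46, strain_48, strain_50, strain_52, strain_53, strain_57, strain_60, strain_71, strain_73, strain_74, strain_76, strain_9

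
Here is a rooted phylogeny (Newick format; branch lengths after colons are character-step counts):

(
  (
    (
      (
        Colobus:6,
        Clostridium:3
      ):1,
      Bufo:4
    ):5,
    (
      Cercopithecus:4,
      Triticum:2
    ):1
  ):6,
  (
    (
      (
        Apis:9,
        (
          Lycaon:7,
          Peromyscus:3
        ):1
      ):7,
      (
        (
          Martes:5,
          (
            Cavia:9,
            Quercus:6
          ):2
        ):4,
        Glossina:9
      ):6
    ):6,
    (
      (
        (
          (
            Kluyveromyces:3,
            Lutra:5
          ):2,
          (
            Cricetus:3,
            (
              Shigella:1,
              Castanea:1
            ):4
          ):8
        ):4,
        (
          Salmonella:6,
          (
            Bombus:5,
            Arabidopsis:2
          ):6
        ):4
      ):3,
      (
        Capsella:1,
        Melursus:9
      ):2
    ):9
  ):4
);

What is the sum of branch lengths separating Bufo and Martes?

The path runs Bufo → … → MRCA → … → Martes; the MRCA is the root of the tree.
Branch lengths along that path: 4 + 5 + 6 + 4 + 6 + 6 + 4 + 5 = 40.

40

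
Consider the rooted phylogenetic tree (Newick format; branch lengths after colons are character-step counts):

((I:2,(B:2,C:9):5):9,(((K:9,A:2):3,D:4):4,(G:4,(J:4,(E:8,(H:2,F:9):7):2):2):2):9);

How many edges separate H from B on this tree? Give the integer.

The MRCA of H and B is the root of the tree.
From H up to that node: 6 branches. From B up to the same node: 3 branches. Total: 6 + 3 = 9.

9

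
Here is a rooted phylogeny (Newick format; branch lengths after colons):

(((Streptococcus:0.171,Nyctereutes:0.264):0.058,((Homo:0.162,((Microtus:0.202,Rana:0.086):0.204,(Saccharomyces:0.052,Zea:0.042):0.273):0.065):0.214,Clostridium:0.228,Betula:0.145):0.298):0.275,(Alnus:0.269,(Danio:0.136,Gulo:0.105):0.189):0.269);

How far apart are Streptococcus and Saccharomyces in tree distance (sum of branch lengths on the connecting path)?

1.131

The path runs Streptococcus → … → MRCA → … → Saccharomyces; the MRCA is the node subtending ((Streptococcus,Nyctereutes),((Homo,((Microtus,Rana),(Saccharomyces,Zea))),Clostridium,Betula)).
Branch lengths along that path: 0.171 + 0.058 + 0.298 + 0.214 + 0.065 + 0.273 + 0.052 = 1.131.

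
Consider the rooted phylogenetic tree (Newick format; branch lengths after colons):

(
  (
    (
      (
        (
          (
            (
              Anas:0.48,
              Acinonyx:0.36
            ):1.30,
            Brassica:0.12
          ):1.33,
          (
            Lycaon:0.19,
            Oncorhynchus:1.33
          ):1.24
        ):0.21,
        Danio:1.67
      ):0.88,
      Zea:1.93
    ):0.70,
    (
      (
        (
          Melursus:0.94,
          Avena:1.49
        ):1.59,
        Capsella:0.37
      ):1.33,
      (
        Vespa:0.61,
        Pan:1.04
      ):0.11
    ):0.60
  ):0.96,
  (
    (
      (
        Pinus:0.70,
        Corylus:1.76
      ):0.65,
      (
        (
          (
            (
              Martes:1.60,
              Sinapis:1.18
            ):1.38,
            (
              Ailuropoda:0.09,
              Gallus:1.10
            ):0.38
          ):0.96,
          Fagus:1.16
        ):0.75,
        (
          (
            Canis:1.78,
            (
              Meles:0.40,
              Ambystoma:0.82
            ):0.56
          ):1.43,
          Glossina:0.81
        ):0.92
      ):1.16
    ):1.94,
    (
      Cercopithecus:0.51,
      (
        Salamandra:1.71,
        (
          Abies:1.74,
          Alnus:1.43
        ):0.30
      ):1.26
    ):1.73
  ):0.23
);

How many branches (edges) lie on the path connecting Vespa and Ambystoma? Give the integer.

11

The MRCA of Vespa and Ambystoma is the root of the tree.
From Vespa up to that node: 4 branches. From Ambystoma up to the same node: 7 branches. Total: 4 + 7 = 11.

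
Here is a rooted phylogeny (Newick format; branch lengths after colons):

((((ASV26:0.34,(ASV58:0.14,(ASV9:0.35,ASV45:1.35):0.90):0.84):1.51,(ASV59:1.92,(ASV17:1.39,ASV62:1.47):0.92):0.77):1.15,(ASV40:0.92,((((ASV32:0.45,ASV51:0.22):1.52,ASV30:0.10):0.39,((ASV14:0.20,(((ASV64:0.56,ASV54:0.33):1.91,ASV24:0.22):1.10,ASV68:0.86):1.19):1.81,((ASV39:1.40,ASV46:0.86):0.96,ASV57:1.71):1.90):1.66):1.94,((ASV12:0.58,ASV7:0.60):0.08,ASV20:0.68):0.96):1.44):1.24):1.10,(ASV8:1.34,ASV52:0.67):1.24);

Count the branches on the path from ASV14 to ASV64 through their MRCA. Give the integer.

5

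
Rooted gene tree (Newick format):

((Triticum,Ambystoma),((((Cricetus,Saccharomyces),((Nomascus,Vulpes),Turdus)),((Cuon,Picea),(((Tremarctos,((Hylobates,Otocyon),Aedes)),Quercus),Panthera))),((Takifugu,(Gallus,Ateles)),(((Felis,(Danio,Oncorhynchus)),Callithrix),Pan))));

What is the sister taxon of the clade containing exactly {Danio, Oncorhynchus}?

The clade containing exactly {Danio, Oncorhynchus} attaches to the tree at the node subtending (Felis,(Danio,Oncorhynchus)).
The other lineage descending from that same node — the sister group — is the single tip Felis.

Felis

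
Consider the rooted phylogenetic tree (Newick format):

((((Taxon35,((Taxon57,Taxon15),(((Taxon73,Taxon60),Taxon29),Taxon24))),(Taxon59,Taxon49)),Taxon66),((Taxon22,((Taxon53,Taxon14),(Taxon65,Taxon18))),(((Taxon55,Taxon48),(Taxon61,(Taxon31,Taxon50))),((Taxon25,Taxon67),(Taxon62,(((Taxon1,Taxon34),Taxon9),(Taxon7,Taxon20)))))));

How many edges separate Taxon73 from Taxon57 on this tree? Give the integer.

The MRCA of Taxon73 and Taxon57 is the node subtending ((Taxon57,Taxon15),(((Taxon73,Taxon60),Taxon29),Taxon24)).
From Taxon73 up to that node: 4 branches. From Taxon57 up to the same node: 2 branches. Total: 4 + 2 = 6.

6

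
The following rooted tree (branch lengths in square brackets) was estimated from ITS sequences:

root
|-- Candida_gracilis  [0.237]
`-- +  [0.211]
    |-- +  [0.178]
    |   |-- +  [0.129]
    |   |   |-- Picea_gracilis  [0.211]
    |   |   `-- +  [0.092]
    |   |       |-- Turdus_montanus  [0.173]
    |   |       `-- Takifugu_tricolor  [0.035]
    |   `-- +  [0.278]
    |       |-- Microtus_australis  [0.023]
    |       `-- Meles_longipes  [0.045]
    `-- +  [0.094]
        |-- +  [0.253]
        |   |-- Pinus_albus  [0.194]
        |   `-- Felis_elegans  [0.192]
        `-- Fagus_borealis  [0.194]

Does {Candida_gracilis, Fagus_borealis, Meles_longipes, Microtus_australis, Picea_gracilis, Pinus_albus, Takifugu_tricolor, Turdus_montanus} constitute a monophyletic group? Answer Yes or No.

The MRCA of the listed taxa is the root, so the smallest clade containing them is the whole tree.
That clade also contains Felis_elegans, which is not in the proposed group, so the group is not monophyletic.

No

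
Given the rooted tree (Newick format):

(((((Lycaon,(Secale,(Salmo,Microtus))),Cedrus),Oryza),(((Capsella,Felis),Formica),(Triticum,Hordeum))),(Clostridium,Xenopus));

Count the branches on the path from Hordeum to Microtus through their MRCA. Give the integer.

9

The MRCA of Hordeum and Microtus is the node subtending ((((Lycaon,(Secale,(Salmo,Microtus))),Cedrus),Oryza),(((Capsella,Felis),Formica),(Triticum,Hordeum))).
From Hordeum up to that node: 3 branches. From Microtus up to the same node: 6 branches. Total: 3 + 6 = 9.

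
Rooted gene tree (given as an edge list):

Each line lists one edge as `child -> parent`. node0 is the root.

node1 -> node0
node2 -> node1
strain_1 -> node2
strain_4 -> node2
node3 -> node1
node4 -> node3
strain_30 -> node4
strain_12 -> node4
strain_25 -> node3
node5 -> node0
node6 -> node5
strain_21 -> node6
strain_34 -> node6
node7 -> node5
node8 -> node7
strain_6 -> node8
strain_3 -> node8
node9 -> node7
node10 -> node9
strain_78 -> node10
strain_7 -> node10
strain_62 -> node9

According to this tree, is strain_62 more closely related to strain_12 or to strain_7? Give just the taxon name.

The MRCA of strain_62 and strain_7 subtends ((strain_78,strain_7),strain_62) (3 taxa).
The MRCA of strain_62 and strain_12 is the root, subtending the entire tree (12 taxa).
The first is nested inside the second, so strain_62 shares a more recent common ancestor with strain_7.

strain_7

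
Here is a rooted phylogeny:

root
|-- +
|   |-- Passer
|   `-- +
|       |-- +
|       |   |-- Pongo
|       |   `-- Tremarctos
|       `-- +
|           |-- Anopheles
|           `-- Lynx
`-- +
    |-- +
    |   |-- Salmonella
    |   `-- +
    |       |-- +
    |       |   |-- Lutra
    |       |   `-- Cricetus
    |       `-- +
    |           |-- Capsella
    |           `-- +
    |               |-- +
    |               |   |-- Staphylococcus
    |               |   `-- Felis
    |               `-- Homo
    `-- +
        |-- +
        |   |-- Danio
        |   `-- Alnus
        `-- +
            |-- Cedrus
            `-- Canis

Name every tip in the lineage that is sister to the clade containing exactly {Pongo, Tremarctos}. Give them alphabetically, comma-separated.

Anopheles, Lynx

The clade containing exactly {Pongo, Tremarctos} attaches to the tree at the node subtending ((Pongo,Tremarctos),(Anopheles,Lynx)).
The other lineage descending from that same node — the sister group — is (Anopheles,Lynx); its 2 tips in alphabetical order are the answer.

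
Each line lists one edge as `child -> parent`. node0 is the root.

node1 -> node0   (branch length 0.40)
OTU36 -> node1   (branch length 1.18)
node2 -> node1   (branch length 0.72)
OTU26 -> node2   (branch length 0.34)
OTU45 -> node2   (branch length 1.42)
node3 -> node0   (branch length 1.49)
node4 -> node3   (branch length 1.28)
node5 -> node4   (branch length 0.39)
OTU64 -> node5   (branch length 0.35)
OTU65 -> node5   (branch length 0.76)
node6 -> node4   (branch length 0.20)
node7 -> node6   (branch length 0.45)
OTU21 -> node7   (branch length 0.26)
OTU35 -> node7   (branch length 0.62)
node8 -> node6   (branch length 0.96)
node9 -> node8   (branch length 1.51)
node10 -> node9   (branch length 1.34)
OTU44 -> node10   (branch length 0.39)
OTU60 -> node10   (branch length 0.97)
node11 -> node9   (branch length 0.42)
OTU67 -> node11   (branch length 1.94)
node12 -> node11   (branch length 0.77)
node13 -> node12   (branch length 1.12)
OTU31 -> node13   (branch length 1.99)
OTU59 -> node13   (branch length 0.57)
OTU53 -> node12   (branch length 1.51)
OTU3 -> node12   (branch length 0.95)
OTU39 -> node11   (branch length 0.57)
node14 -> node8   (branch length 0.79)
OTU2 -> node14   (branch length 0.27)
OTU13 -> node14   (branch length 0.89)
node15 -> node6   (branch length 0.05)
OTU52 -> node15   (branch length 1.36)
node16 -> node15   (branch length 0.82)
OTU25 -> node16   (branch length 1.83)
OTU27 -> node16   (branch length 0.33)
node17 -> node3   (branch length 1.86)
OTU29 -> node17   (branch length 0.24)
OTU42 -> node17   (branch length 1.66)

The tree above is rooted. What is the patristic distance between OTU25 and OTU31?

The path runs OTU25 → … → MRCA → … → OTU31; the MRCA is the node subtending ((OTU21,OTU35),(((OTU44,OTU60),(OTU67,((OTU31,OTU59),OTU53,OTU3),OTU39)),(OTU2,OTU13)),(OTU52,(OTU25,OTU27))).
Branch lengths along that path: 1.83 + 0.82 + 0.05 + 0.96 + 1.51 + 0.42 + 0.77 + 1.12 + 1.99 = 9.47.

9.47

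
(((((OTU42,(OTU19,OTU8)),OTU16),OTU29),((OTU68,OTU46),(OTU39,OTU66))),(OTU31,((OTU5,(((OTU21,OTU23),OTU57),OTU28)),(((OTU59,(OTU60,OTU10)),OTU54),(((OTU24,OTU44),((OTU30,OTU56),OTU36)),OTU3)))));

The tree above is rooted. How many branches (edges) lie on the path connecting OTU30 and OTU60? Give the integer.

The MRCA of OTU30 and OTU60 is the node subtending (((OTU59,(OTU60,OTU10)),OTU54),(((OTU24,OTU44),((OTU30,OTU56),OTU36)),OTU3)).
From OTU30 up to that node: 5 branches. From OTU60 up to the same node: 4 branches. Total: 5 + 4 = 9.

9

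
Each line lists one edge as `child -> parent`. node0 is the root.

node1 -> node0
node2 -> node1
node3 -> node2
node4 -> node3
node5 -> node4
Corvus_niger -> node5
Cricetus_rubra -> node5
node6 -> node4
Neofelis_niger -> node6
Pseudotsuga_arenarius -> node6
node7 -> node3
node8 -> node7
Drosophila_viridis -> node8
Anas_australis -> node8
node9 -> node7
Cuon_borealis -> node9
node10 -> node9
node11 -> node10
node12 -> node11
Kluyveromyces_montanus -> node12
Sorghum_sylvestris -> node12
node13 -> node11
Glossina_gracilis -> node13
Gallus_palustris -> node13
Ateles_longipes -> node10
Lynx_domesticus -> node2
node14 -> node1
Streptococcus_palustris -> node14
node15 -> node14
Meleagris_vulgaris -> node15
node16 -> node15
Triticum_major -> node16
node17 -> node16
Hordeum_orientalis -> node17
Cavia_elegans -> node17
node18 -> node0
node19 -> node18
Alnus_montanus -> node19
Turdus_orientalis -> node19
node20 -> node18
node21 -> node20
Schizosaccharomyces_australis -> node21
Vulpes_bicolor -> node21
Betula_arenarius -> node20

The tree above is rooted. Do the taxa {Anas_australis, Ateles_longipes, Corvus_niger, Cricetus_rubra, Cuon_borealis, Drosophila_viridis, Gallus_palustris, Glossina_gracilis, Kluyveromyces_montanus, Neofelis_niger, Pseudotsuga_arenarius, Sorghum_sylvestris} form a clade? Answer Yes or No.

Yes

The most recent common ancestor of these taxa subtends (((Corvus_niger,Cricetus_rubra),(Neofelis_niger,Pseudotsuga_arenarius)),((Drosophila_viridis,Anas_australis),(Cuon_borealis,(((Kluyveromyces_montanus,Sorghum_sylvestris),(Glossina_gracilis,Gallus_palustris)),Ateles_longipes)))).
That clade has exactly 12 tips — every listed taxon and nothing else — so the group is monophyletic.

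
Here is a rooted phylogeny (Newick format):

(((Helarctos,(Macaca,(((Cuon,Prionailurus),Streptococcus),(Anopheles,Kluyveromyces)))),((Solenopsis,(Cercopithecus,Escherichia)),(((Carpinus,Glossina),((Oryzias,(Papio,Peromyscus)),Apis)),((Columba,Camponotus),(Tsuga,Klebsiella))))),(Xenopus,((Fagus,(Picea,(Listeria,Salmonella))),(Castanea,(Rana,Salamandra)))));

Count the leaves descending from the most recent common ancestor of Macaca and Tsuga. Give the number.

The MRCA of Macaca and Tsuga is the node subtending ((Helarctos,(Macaca,(((Cuon,Prionailurus),Streptococcus),(Anopheles,Kluyveromyces)))),((Solenopsis,(Cercopithecus,Escherichia)),(((Carpinus,Glossina),((Oryzias,(Papio,Peromyscus)),Apis)),((Columba,Camponotus),(Tsuga,Klebsiella))))).
That clade contains 20 terminal taxa: Anopheles, Apis, Camponotus, Carpinus, Cercopithecus, Columba, Cuon, Escherichia, Glossina, Helarctos, Klebsiella, Kluyveromyces, Macaca, Oryzias, Papio, Peromyscus, Prionailurus, Solenopsis, Streptococcus, Tsuga.

20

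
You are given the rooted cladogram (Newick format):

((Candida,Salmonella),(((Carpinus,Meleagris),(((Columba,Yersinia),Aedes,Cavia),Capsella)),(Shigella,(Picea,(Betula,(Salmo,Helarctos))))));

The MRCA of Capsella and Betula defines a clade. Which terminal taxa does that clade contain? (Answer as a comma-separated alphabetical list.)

Aedes, Betula, Capsella, Carpinus, Cavia, Columba, Helarctos, Meleagris, Picea, Salmo, Shigella, Yersinia

Tracing Capsella: it sits inside (((Columba,Yersinia),Aedes,Cavia),Capsella).
Tracing Betula: it sits inside (Betula,(Salmo,Helarctos)).
The smallest clade enclosing both is (((Carpinus,Meleagris),(((Columba,Yersinia),Aedes,Cavia),Capsella)),(Shigella,(Picea,(Betula,(Salmo,Helarctos))))); the answer is its 12 terminal taxa in alphabetical order.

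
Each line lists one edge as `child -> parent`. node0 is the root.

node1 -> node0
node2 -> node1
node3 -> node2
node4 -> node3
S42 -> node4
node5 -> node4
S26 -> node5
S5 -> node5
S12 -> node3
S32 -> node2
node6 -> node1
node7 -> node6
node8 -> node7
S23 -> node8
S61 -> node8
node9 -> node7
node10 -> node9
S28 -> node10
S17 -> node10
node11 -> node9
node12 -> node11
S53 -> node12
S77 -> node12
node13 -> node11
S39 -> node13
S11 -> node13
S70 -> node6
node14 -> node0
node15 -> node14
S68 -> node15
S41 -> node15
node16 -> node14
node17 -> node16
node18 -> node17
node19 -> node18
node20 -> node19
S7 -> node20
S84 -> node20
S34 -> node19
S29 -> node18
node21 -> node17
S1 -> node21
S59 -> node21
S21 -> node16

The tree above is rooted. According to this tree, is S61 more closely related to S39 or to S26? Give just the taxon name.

S39

The MRCA of S61 and S39 subtends ((S23,S61),((S28,S17),((S53,S77),(S39,S11)))) (8 taxa).
The MRCA of S61 and S26 subtends ((((S42,(S26,S5)),S12),S32),(((S23,S61),((S28,S17),((S53,S77),(S39,S11)))),S70)) (14 taxa).
The first is nested inside the second, so S61 shares a more recent common ancestor with S39.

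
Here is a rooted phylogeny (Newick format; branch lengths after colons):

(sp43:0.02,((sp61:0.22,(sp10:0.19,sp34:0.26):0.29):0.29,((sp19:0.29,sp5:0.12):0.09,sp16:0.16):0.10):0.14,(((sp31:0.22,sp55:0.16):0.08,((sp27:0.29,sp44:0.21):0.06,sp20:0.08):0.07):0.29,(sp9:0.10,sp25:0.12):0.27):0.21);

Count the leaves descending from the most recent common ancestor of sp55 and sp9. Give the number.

7

The MRCA of sp55 and sp9 is the node subtending (((sp31,sp55),((sp27,sp44),sp20)),(sp9,sp25)).
That clade contains 7 terminal taxa: sp20, sp25, sp27, sp31, sp44, sp55, sp9.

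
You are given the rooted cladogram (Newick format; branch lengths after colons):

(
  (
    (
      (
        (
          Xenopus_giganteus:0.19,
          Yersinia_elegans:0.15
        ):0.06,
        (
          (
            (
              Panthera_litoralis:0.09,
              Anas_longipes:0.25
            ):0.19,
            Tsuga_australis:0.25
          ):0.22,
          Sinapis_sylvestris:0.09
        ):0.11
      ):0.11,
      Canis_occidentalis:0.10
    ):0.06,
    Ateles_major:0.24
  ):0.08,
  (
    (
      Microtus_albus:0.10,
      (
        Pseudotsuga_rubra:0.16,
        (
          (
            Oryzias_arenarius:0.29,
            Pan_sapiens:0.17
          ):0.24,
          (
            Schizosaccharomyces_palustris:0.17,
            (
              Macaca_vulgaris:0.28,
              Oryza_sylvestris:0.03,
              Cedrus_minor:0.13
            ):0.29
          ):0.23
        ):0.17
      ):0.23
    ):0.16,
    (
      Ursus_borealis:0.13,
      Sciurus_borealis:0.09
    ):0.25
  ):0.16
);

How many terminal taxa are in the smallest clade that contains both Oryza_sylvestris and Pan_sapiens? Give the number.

The MRCA of Oryza_sylvestris and Pan_sapiens is the node subtending ((Oryzias_arenarius,Pan_sapiens),(Schizosaccharomyces_palustris,(Macaca_vulgaris,Oryza_sylvestris,Cedrus_minor))).
That clade contains 6 terminal taxa: Cedrus_minor, Macaca_vulgaris, Oryza_sylvestris, Oryzias_arenarius, Pan_sapiens, Schizosaccharomyces_palustris.

6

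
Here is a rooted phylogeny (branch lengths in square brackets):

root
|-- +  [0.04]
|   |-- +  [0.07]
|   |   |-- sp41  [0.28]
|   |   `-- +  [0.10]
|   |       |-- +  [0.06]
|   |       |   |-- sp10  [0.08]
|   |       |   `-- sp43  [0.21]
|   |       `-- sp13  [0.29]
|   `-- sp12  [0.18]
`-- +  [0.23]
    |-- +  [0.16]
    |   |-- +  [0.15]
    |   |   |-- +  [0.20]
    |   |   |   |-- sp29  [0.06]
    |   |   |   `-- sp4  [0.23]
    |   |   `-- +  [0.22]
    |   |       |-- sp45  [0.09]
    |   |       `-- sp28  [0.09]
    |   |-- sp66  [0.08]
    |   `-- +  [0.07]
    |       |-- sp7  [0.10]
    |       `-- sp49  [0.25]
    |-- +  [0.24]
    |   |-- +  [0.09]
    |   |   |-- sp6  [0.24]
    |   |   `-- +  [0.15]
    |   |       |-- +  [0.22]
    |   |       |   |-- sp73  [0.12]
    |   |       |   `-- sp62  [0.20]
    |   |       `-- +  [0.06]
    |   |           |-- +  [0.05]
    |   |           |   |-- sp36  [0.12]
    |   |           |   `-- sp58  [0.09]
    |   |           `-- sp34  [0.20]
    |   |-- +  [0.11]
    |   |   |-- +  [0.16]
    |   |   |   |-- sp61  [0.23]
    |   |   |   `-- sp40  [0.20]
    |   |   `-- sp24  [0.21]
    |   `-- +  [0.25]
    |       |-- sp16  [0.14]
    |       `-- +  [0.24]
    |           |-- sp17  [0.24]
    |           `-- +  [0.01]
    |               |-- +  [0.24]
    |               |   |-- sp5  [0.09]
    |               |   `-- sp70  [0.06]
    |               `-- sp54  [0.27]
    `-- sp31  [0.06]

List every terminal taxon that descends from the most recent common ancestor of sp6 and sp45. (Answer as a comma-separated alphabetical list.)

Tracing sp6: it sits inside (sp6,((sp73,sp62),((sp36,sp58),sp34))).
Tracing sp45: it sits inside (sp45,sp28).
The smallest clade enclosing both is ((((sp29,sp4),(sp45,sp28)),sp66,(sp7,sp49)),((sp6,((sp73,sp62),((sp36,sp58),sp34))),((sp61,sp40),sp24),(sp16,(sp17,((sp5,sp70),sp54)))),sp31); the answer is its 22 terminal taxa in alphabetical order.

sp16, sp17, sp24, sp28, sp29, sp31, sp34, sp36, sp4, sp40, sp45, sp49, sp5, sp54, sp58, sp6, sp61, sp62, sp66, sp7, sp70, sp73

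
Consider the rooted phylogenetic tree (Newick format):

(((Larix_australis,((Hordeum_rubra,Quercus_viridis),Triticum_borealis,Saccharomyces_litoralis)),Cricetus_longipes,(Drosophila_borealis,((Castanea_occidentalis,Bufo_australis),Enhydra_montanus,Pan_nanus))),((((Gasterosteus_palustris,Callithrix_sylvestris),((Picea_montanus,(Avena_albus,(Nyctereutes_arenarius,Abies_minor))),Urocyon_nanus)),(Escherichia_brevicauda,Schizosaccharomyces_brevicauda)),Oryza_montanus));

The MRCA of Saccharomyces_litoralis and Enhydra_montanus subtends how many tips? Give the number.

The MRCA of Saccharomyces_litoralis and Enhydra_montanus is the node subtending ((Larix_australis,((Hordeum_rubra,Quercus_viridis),Triticum_borealis,Saccharomyces_litoralis)),Cricetus_longipes,(Drosophila_borealis,((Castanea_occidentalis,Bufo_australis),Enhydra_montanus,Pan_nanus))).
That clade contains 11 terminal taxa: Bufo_australis, Castanea_occidentalis, Cricetus_longipes, Drosophila_borealis, Enhydra_montanus, Hordeum_rubra, Larix_australis, Pan_nanus, Quercus_viridis, Saccharomyces_litoralis, Triticum_borealis.

11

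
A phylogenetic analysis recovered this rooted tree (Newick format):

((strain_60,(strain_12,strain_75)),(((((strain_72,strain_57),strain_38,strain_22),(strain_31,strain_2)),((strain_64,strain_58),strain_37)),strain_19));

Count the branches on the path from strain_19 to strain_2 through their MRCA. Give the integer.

The MRCA of strain_19 and strain_2 is the node subtending (((((strain_72,strain_57),strain_38,strain_22),(strain_31,strain_2)),((strain_64,strain_58),strain_37)),strain_19).
From strain_19 up to that node: 1 branch. From strain_2 up to the same node: 4 branches. Total: 1 + 4 = 5.

5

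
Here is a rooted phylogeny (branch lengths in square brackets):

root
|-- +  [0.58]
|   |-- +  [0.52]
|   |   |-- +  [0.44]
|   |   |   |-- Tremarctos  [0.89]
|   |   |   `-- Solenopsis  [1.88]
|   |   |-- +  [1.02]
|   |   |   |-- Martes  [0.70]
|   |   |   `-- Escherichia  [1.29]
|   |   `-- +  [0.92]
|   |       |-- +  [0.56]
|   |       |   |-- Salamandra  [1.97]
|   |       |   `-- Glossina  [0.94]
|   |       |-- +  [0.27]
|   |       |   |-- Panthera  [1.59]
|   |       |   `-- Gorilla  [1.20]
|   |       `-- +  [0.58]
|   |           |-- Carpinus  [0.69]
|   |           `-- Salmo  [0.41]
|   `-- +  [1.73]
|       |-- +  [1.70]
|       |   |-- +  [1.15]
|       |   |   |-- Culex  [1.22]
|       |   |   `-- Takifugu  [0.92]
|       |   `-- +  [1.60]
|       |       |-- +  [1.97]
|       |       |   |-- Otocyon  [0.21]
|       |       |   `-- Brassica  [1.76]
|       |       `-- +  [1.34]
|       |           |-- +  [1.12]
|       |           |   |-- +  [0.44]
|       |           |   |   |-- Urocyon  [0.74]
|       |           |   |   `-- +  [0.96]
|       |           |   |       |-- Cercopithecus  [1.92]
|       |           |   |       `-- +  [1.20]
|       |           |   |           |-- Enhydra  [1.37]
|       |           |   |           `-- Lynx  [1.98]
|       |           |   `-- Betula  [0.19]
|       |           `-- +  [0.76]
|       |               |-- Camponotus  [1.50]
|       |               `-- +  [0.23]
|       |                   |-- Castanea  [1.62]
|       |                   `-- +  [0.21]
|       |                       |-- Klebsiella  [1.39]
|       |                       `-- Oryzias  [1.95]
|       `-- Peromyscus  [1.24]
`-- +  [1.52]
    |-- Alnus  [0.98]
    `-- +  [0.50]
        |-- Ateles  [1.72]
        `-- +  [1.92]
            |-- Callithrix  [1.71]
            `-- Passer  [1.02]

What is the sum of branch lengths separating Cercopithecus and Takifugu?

The path runs Cercopithecus → … → MRCA → … → Takifugu; the MRCA is the node subtending ((Culex,Takifugu),((Otocyon,Brassica),(((Urocyon,(Cercopithecus,(Enhydra,Lynx))),Betula),(Camponotus,(Castanea,(Klebsiella,Oryzias)))))).
Branch lengths along that path: 1.92 + 0.96 + 0.44 + 1.12 + 1.34 + 1.60 + 1.15 + 0.92 = 9.45.

9.45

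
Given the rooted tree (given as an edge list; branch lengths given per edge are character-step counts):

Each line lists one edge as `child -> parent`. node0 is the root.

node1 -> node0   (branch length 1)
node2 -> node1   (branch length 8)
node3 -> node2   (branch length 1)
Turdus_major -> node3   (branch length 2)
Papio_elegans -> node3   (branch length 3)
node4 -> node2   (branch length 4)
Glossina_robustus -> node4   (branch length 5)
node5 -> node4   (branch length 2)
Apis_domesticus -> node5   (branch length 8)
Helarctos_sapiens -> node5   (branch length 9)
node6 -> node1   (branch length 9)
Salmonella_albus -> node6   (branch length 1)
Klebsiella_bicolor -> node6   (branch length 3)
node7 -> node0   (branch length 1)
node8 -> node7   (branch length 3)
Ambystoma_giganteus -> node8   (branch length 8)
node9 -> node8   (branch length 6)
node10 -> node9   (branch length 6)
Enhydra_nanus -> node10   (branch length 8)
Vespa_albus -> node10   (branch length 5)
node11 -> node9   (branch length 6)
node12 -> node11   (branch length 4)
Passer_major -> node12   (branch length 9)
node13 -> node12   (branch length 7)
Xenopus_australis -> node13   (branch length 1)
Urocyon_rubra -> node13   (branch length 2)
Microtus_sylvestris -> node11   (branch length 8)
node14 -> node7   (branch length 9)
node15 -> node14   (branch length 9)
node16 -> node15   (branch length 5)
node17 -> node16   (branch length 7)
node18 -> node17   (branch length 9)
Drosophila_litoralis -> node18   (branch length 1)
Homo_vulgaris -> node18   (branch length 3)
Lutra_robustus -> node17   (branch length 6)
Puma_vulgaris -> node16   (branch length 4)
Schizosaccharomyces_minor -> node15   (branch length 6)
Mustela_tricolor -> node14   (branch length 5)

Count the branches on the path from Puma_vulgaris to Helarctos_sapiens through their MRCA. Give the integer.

10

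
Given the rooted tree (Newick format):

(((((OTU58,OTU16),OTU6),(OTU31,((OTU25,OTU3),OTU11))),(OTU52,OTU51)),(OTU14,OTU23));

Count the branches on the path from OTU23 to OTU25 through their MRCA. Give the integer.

8

The MRCA of OTU23 and OTU25 is the root of the tree.
From OTU23 up to that node: 2 branches. From OTU25 up to the same node: 6 branches. Total: 2 + 6 = 8.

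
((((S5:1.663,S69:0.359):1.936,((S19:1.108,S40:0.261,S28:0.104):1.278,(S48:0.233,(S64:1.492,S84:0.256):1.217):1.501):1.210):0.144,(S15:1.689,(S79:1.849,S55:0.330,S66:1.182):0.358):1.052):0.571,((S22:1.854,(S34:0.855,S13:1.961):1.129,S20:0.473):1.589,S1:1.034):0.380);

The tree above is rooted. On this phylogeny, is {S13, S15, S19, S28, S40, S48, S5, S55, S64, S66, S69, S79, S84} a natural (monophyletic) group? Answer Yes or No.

No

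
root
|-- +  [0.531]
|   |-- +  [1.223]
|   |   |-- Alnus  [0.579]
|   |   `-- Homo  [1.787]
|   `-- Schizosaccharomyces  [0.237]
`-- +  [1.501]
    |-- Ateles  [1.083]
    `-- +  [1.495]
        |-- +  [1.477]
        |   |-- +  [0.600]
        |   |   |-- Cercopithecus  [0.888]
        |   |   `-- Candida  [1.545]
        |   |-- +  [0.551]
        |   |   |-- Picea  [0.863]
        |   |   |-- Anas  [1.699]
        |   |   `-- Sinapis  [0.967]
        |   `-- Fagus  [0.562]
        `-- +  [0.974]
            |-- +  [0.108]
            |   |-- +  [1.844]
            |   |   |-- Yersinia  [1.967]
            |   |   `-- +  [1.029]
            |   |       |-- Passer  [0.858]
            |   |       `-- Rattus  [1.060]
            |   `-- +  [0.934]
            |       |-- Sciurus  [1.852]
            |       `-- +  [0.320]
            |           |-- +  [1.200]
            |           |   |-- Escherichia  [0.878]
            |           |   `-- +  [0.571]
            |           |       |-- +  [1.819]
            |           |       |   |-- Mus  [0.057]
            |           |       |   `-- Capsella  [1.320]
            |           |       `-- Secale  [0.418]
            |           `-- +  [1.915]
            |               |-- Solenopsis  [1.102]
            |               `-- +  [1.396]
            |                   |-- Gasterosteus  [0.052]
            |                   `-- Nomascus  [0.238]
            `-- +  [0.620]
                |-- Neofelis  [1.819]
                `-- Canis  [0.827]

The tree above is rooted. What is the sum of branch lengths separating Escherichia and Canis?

4.887

The path runs Escherichia → … → MRCA → … → Canis; the MRCA is the node subtending (((Yersinia,(Passer,Rattus)),(Sciurus,((Escherichia,((Mus,Capsella),Secale)),(Solenopsis,(Gasterosteus,Nomascus))))),(Neofelis,Canis)).
Branch lengths along that path: 0.878 + 1.200 + 0.320 + 0.934 + 0.108 + 0.620 + 0.827 = 4.887.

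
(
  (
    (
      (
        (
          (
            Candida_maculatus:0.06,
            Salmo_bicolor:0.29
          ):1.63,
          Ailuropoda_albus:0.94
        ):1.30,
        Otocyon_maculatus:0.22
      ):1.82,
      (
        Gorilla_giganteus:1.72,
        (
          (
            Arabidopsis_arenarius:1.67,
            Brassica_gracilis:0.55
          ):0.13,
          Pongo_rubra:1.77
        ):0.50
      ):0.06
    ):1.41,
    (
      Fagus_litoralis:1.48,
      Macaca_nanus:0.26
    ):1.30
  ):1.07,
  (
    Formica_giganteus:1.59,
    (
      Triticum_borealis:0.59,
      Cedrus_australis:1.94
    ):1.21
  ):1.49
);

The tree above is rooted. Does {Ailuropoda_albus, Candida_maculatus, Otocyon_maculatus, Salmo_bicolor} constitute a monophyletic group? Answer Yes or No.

Yes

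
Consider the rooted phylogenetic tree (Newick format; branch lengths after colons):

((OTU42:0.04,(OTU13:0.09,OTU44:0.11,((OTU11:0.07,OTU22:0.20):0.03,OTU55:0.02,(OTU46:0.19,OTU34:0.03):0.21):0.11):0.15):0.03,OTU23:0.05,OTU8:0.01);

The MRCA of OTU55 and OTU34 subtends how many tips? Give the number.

5

The MRCA of OTU55 and OTU34 is the node subtending ((OTU11,OTU22),OTU55,(OTU46,OTU34)).
That clade contains 5 terminal taxa: OTU11, OTU22, OTU34, OTU46, OTU55.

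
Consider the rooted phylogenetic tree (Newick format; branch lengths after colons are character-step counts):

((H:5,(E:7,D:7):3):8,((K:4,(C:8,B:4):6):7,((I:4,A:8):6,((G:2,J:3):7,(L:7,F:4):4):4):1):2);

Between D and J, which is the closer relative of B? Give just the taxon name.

J

The MRCA of B and J subtends ((K,(C,B)),((I,A),((G,J),(L,F)))) (9 taxa).
The MRCA of B and D is the root, subtending the entire tree (12 taxa).
The first is nested inside the second, so B shares a more recent common ancestor with J.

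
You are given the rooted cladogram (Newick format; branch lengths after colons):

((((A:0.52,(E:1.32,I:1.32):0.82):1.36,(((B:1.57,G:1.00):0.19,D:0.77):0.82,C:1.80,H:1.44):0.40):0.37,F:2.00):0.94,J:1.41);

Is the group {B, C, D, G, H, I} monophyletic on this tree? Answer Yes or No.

No

The MRCA of the listed taxa subtends ((A,(E,I)),(((B,G),D),C,H)).
That clade also contains A, E, which are not in the proposed group, so the group is not monophyletic.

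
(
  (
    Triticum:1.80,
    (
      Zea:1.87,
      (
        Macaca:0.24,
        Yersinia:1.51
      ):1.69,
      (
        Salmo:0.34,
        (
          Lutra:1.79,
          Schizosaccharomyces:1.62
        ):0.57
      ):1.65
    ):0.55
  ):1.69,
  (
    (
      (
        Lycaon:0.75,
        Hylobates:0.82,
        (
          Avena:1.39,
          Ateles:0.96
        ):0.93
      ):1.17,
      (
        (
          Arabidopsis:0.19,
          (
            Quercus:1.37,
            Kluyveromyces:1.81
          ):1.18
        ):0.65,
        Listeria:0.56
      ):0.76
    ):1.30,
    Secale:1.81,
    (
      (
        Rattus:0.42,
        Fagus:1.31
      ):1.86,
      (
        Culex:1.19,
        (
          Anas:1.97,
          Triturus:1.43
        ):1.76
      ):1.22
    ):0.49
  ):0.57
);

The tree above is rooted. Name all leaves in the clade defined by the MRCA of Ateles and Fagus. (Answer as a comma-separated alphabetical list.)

Tracing Ateles: it sits inside (Avena,Ateles).
Tracing Fagus: it sits inside (Rattus,Fagus).
The smallest clade enclosing both is (((Lycaon,Hylobates,(Avena,Ateles)),((Arabidopsis,(Quercus,Kluyveromyces)),Listeria)),Secale,((Rattus,Fagus),(Culex,(Anas,Triturus)))); the answer is its 14 terminal taxa in alphabetical order.

Anas, Arabidopsis, Ateles, Avena, Culex, Fagus, Hylobates, Kluyveromyces, Listeria, Lycaon, Quercus, Rattus, Secale, Triturus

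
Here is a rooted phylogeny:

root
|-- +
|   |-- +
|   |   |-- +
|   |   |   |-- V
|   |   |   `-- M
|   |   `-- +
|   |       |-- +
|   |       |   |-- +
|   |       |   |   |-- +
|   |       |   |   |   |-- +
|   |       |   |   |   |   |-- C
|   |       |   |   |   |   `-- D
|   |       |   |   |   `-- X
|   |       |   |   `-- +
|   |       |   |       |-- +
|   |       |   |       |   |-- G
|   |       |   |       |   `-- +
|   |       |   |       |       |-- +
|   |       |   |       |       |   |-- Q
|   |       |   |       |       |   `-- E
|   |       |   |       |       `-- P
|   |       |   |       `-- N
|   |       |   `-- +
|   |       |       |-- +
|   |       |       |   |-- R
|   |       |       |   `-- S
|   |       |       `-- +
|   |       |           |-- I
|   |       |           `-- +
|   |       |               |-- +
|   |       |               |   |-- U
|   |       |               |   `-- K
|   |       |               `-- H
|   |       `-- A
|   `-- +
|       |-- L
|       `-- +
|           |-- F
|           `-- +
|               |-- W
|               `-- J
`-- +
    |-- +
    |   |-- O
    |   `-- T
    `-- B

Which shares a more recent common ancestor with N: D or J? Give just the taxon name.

D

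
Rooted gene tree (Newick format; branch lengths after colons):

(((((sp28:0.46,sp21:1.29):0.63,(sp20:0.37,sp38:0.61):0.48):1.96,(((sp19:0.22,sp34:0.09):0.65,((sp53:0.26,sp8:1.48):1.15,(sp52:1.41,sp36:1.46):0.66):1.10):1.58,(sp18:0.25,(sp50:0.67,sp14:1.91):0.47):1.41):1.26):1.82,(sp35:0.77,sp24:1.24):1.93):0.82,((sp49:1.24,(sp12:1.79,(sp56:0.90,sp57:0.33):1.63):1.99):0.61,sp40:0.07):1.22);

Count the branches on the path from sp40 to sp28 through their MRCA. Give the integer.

7

The MRCA of sp40 and sp28 is the root of the tree.
From sp40 up to that node: 2 branches. From sp28 up to the same node: 5 branches. Total: 2 + 5 = 7.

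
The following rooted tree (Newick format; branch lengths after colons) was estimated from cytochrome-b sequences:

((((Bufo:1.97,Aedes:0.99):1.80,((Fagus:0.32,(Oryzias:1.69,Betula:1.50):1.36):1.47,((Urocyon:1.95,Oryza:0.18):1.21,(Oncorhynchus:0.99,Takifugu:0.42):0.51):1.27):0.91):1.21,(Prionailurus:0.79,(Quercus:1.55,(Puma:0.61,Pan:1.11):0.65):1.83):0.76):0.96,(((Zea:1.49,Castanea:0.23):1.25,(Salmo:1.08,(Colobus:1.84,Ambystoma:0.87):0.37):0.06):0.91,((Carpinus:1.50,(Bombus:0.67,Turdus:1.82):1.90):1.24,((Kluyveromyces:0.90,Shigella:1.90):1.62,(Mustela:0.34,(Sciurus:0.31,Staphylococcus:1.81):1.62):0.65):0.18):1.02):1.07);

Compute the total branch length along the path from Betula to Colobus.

11.66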